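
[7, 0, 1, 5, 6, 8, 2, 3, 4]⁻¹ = [1, 2, 6, 7, 8, 3, 4, 0, 5]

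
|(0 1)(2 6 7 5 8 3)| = 6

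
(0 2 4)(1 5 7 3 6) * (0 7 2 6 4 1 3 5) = (0 6 3 4 7 5 2 1)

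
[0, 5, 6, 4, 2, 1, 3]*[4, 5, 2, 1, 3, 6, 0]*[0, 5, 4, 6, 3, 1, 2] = [3, 2, 0, 6, 4, 1, 5]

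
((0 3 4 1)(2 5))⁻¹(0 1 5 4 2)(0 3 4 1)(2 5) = (0 2 1 5 3)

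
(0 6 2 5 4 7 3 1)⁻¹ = (0 1 3 7 4 5 2 6)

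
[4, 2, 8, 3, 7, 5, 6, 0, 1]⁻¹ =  [7, 8, 1, 3, 0, 5, 6, 4, 2]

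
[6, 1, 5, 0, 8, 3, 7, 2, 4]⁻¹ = [3, 1, 7, 5, 8, 2, 0, 6, 4]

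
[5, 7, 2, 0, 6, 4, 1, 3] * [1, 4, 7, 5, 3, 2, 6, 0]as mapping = [0→2, 1→0, 2→7, 3→1, 4→6, 5→3, 6→4, 7→5]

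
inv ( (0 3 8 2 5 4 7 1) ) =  (0 1 7 4 5 2 8 3) 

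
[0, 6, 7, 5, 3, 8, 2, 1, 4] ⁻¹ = [0, 7, 6, 4, 8, 3, 1, 2, 5] 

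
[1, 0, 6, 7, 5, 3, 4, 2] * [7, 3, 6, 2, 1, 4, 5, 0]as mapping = [0→3, 1→7, 2→5, 3→0, 4→4, 5→2, 6→1, 7→6]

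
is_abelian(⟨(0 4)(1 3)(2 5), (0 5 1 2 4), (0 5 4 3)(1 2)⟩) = no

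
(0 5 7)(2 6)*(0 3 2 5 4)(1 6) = (0 4)(1 6 5 7 3 2)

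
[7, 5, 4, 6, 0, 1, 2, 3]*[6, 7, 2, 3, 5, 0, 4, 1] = [1, 0, 5, 4, 6, 7, 2, 3]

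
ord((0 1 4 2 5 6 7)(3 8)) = 14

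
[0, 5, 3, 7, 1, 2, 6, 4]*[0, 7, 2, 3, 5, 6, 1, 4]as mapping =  [0→0, 1→6, 2→3, 3→4, 4→7, 5→2, 6→1, 7→5]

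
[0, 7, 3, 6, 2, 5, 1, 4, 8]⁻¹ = [0, 6, 4, 2, 7, 5, 3, 1, 8]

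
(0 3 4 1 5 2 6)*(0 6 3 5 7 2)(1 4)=(0 5)(1 7 2 3)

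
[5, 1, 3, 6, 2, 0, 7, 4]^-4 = [0, 1, 3, 6, 2, 5, 7, 4]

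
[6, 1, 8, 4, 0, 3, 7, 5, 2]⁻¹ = [4, 1, 8, 5, 3, 7, 0, 6, 2]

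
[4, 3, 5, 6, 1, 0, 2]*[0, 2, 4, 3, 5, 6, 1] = [5, 3, 6, 1, 2, 0, 4]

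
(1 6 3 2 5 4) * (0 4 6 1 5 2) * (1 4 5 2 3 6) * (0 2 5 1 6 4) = (0 1)(2 3)(4 5 6)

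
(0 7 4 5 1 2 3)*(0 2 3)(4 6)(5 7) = (0 5 1 3 2)(4 7 6)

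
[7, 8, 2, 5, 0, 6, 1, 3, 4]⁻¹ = [4, 6, 2, 7, 8, 3, 5, 0, 1]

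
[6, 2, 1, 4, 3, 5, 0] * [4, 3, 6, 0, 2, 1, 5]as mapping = [0→5, 1→6, 2→3, 3→2, 4→0, 5→1, 6→4]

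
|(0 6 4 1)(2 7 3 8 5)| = 20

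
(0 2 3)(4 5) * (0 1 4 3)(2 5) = (0 5 3 1 4 2)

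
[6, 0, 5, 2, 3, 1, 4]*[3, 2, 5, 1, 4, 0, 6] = [6, 3, 0, 5, 1, 2, 4]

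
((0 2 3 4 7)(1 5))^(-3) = (0 3 7 2 4)(1 5)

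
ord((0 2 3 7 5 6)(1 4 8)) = 6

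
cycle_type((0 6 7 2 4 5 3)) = 7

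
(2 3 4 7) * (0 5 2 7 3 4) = (0 5 2 4 3)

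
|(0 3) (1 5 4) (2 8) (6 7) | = 6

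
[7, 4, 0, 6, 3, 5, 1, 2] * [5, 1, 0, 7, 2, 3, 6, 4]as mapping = [0→4, 1→2, 2→5, 3→6, 4→7, 5→3, 6→1, 7→0]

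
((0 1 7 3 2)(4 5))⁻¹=(0 2 3 7 1)(4 5)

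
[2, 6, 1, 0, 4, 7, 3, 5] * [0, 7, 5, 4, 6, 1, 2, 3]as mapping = [0→5, 1→2, 2→7, 3→0, 4→6, 5→3, 6→4, 7→1]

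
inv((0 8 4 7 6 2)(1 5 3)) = (0 2 6 7 4 8)(1 3 5)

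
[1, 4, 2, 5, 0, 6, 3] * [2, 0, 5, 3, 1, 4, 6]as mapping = [0→0, 1→1, 2→5, 3→4, 4→2, 5→6, 6→3]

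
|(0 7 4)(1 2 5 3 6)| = 15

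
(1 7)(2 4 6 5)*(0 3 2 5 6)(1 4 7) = (0 3 2 7 4)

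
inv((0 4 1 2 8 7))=(0 7 8 2 1 4)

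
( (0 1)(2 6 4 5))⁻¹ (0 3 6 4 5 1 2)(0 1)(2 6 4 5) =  (0 6 1 3 4 5 2)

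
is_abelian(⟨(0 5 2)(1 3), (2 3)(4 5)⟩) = no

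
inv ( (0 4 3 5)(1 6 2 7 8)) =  (0 5 3 4)(1 8 7 2 6)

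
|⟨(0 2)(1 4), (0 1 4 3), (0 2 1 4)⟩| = 120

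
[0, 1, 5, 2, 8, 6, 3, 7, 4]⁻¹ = [0, 1, 3, 6, 8, 2, 5, 7, 4]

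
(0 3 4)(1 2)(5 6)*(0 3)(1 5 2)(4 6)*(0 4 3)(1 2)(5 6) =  (0 4)(1 2 6)(3 5)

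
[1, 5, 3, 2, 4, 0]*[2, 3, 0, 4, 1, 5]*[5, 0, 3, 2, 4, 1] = [2, 1, 4, 5, 0, 3]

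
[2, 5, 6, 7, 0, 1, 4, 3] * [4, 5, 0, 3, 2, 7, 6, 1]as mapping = [0→0, 1→7, 2→6, 3→1, 4→4, 5→5, 6→2, 7→3]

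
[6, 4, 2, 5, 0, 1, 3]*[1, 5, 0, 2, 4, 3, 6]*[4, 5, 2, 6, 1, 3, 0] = [0, 1, 4, 6, 5, 3, 2]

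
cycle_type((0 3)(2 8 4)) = 2.3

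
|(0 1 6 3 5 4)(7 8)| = 6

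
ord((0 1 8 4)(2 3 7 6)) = 4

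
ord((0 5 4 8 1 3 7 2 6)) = 9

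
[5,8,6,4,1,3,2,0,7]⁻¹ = [7,4,6,5,3,0,2,8,1]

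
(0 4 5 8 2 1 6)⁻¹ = (0 6 1 2 8 5 4)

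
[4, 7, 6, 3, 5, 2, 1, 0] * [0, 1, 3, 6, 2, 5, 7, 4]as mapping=[0→2, 1→4, 2→7, 3→6, 4→5, 5→3, 6→1, 7→0]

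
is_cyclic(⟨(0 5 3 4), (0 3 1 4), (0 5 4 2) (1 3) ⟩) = no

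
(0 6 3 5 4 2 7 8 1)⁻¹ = (0 1 8 7 2 4 5 3 6)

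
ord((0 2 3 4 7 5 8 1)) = 8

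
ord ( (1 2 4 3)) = 4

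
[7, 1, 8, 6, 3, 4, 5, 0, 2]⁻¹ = [7, 1, 8, 4, 5, 6, 3, 0, 2]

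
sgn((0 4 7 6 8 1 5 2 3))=1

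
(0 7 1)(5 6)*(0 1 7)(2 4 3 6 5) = (2 4 3 6)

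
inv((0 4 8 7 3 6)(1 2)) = (0 6 3 7 8 4)(1 2)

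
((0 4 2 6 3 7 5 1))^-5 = (0 6 5 4 3 1 2 7)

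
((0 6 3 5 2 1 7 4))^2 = (0 3 2 7)(1 4 6 5)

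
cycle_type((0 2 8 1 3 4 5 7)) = 8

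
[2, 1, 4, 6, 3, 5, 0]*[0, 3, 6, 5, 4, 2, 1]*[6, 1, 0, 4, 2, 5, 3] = [3, 4, 2, 1, 5, 0, 6]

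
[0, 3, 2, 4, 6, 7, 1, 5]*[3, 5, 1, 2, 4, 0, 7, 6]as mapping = [0→3, 1→2, 2→1, 3→4, 4→7, 5→6, 6→5, 7→0]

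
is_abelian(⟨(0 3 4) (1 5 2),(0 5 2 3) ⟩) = no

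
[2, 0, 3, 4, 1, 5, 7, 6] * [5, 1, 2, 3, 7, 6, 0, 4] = [2, 5, 3, 7, 1, 6, 4, 0]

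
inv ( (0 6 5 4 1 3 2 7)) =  (0 7 2 3 1 4 5 6)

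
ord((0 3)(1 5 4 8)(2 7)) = 4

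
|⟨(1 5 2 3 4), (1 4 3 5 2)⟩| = 60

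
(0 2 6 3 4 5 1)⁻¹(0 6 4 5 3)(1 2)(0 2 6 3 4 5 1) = (0 6)(1 4 2 3 5)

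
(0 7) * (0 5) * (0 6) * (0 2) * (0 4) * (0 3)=(0 7 5 6 2 4 3)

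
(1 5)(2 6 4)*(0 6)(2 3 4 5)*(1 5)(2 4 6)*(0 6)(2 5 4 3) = (0 5 4 2 6 1 3)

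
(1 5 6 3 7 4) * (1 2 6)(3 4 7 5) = (1 3 5)(2 6 4)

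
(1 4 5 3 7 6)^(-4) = (1 5 7)(3 6 4)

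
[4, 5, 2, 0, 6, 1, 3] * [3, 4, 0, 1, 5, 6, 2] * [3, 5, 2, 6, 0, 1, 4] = [1, 4, 3, 6, 2, 0, 5]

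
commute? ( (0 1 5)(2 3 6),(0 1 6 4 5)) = no: (0 1 5)(2 3 6) * (0 1 6 4 5) = (0 6 2 3 4 5 1),(0 1 6 4 5) * (0 1 5)(2 3 6) = (0 5 1 2 3 6 4)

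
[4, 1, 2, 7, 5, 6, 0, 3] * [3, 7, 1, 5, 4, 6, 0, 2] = [4, 7, 1, 2, 6, 0, 3, 5]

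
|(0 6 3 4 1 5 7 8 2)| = 9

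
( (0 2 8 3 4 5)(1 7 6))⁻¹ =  (0 5 4 3 8 2)(1 6 7)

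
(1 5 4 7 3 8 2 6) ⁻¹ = (1 6 2 8 3 7 4 5) 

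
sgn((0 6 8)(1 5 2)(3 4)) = -1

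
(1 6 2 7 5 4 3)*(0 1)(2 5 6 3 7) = (0 1 3)(4 7 6 5)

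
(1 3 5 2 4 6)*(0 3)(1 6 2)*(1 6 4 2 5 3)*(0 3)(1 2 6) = (0 2 6 4 5 1 3)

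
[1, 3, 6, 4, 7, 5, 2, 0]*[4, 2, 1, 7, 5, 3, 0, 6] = [2, 7, 0, 5, 6, 3, 1, 4]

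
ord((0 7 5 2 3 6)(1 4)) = 6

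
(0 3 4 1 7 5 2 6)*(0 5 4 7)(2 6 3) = (0 2 3 7 4 1)(5 6)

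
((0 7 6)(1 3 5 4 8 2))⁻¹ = (0 6 7)(1 2 8 4 5 3)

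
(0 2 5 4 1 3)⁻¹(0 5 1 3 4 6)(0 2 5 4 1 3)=(0 1 6 2 4 3)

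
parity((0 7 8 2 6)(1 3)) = odd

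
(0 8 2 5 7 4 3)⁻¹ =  (0 3 4 7 5 2 8)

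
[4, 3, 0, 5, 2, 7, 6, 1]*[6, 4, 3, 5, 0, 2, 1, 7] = [0, 5, 6, 2, 3, 7, 1, 4]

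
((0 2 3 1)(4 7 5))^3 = (0 1 3 2)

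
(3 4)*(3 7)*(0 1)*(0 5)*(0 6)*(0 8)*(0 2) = (0 1 5 6 8 2)(3 4 7)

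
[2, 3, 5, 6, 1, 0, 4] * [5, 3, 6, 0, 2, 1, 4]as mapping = [0→6, 1→0, 2→1, 3→4, 4→3, 5→5, 6→2]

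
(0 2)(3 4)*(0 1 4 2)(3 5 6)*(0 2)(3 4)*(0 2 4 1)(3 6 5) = (0 4 3 2)(1 6)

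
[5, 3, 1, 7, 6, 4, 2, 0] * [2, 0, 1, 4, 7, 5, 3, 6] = [5, 4, 0, 6, 3, 7, 1, 2]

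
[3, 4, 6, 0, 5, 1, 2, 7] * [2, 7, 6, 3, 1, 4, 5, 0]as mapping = [0→3, 1→1, 2→5, 3→2, 4→4, 5→7, 6→6, 7→0]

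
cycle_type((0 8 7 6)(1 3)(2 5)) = 2^2.4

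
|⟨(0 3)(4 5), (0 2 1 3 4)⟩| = 60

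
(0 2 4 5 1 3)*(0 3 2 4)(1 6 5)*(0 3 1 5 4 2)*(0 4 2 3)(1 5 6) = (0 3 5 1 4 6 2)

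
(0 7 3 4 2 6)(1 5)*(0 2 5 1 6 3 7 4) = (0 4 5 6 2 3)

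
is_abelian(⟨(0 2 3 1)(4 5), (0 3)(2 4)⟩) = no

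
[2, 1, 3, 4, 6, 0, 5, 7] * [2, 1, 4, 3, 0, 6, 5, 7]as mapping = [0→4, 1→1, 2→3, 3→0, 4→5, 5→2, 6→6, 7→7]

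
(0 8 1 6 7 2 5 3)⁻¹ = (0 3 5 2 7 6 1 8)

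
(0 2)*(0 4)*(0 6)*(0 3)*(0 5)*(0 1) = (0 2 4 6 3 5 1)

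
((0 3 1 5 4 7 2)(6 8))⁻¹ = (0 2 7 4 5 1 3)(6 8)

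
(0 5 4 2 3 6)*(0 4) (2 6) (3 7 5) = (0 3 2 7 5) (4 6) 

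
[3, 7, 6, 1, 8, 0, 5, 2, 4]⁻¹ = [5, 3, 7, 0, 8, 6, 2, 1, 4]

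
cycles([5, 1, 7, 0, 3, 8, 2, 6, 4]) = (0 5 8 4 3)(2 7 6)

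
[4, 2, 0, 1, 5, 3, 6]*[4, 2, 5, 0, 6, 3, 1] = [6, 5, 4, 2, 3, 0, 1]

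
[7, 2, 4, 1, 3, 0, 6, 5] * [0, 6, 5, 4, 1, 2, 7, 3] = [3, 5, 1, 6, 4, 0, 7, 2]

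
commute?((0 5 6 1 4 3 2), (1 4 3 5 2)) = no:(0 5 6 1 4 3 2) * (1 4 3 5 2) = (0 2)(1 3)(4 5 6), (1 4 3 5 2) * (0 5 6 1 4 3 2) = (0 5)(1 3 6)(2 4)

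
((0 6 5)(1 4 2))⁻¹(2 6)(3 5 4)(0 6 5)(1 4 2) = (0 2 3)(1 5)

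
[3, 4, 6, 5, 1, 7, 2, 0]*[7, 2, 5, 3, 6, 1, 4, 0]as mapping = [0→3, 1→6, 2→4, 3→1, 4→2, 5→0, 6→5, 7→7]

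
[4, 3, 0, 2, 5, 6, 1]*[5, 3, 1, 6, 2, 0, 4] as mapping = [0→2, 1→6, 2→5, 3→1, 4→0, 5→4, 6→3] 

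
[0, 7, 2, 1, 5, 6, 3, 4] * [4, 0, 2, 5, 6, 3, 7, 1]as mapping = [0→4, 1→1, 2→2, 3→0, 4→3, 5→7, 6→5, 7→6]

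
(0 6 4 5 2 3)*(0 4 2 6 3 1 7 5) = (0 3 4)(1 7 5 6 2)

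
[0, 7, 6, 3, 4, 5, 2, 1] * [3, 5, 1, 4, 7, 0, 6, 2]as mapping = [0→3, 1→2, 2→6, 3→4, 4→7, 5→0, 6→1, 7→5]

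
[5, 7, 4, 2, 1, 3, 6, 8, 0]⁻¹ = [8, 4, 3, 5, 2, 0, 6, 1, 7]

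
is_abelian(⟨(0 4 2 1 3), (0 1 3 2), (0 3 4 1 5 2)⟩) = no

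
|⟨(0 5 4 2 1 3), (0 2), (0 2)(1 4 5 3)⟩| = 48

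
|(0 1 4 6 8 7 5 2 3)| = 9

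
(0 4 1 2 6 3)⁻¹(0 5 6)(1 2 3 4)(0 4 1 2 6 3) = (0 1 2 6)(3 4 5)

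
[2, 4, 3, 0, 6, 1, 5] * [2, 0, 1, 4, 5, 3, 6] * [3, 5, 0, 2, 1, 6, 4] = [5, 6, 1, 0, 4, 3, 2]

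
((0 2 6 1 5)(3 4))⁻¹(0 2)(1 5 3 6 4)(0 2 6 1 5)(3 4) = (0 4 1 3 5)(2 6)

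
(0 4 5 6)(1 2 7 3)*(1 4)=(0 1 2 7 3 4 5 6)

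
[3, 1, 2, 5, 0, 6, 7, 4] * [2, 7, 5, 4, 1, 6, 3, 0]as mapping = [0→4, 1→7, 2→5, 3→6, 4→2, 5→3, 6→0, 7→1]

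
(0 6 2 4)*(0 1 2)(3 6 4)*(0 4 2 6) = (0 2 3)(1 6 4)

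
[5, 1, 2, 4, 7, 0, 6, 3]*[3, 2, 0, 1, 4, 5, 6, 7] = [5, 2, 0, 4, 7, 3, 6, 1]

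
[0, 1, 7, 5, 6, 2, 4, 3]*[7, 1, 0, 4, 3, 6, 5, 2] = [7, 1, 2, 6, 5, 0, 3, 4]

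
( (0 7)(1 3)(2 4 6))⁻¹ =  (0 7)(1 3)(2 6 4)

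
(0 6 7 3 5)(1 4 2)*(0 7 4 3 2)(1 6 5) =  (0 5 7 2 6 4)(1 3)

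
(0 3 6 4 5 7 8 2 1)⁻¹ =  (0 1 2 8 7 5 4 6 3)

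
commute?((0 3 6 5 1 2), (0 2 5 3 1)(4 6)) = no:(0 3 6 5 1 2)*(0 2 5 3 1)(4 6) = (0 1 5)(3 4 6), (0 2 5 3 1)(4 6)*(0 3 6 5 1 2) = (1 3 2)(4 5 6)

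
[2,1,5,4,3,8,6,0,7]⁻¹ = [7,1,0,4,3,2,6,8,5]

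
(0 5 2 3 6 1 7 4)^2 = (0 2 6 7)(1 4 5 3)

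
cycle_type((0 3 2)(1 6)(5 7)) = 2^2.3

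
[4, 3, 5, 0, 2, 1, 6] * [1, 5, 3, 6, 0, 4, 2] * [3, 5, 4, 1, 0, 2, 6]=[3, 6, 0, 5, 1, 2, 4]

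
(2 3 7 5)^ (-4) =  ()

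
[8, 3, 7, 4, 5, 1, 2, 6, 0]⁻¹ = [8, 5, 6, 1, 3, 4, 7, 2, 0]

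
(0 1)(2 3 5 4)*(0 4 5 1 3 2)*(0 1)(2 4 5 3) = (0 2 4 1 5 3)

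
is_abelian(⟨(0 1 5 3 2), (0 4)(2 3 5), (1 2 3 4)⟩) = no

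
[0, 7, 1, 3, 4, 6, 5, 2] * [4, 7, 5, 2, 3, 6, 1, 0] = [4, 0, 7, 2, 3, 1, 6, 5]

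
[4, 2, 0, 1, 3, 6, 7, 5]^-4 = [4, 2, 0, 1, 3, 7, 5, 6]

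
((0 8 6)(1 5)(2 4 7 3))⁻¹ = (0 6 8)(1 5)(2 3 7 4)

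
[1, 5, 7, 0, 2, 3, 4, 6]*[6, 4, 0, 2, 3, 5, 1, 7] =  [4, 5, 7, 6, 0, 2, 3, 1]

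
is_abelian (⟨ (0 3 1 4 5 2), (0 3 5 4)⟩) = no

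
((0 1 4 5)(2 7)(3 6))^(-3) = (0 1 4 5)(2 7)(3 6)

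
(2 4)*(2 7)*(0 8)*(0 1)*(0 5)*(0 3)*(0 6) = (0 8 1 5 3 6)(2 4 7)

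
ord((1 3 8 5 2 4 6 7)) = 8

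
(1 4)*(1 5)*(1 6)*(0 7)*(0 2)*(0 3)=(0 7 2 3)(1 4 5 6)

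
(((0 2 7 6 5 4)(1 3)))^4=(0 5 7)(2 4 6)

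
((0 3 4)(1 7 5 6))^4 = (0 3 4)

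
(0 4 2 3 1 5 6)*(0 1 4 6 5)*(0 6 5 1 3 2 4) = (0 5 1 6 3)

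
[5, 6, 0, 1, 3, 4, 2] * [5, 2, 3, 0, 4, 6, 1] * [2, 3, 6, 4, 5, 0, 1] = [1, 3, 0, 6, 2, 5, 4]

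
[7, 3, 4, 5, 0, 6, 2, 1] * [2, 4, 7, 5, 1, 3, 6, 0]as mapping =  [0→0, 1→5, 2→1, 3→3, 4→2, 5→6, 6→7, 7→4]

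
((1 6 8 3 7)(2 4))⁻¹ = (1 7 3 8 6)(2 4)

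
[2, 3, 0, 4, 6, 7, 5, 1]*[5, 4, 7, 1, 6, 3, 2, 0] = [7, 1, 5, 6, 2, 0, 3, 4]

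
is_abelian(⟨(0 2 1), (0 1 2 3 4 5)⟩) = no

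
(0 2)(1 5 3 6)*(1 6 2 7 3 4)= (0 7 3 2)(1 5 4)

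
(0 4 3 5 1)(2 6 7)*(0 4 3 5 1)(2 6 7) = (0 3 1 4 5)(2 7 6)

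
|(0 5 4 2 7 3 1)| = 7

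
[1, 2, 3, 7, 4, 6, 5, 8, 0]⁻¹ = [8, 0, 1, 2, 4, 6, 5, 3, 7]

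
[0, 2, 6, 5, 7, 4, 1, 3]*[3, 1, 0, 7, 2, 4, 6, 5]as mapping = [0→3, 1→0, 2→6, 3→4, 4→5, 5→2, 6→1, 7→7]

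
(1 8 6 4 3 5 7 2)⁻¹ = (1 2 7 5 3 4 6 8)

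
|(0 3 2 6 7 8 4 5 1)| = 9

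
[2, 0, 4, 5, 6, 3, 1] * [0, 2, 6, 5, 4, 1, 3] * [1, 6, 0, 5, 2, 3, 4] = [4, 1, 2, 6, 5, 3, 0]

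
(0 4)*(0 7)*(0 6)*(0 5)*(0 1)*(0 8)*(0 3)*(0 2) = (0 4 7 6 5 1 8 3 2)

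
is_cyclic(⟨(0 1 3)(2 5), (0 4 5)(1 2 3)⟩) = no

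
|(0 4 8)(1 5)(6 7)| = 6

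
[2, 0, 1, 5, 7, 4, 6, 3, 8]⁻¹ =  [1, 2, 0, 7, 5, 3, 6, 4, 8]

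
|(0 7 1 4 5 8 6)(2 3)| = 14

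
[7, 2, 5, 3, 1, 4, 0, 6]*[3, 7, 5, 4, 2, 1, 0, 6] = [6, 5, 1, 4, 7, 2, 3, 0]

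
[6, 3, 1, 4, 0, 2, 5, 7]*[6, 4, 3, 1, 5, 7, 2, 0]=[2, 1, 4, 5, 6, 3, 7, 0]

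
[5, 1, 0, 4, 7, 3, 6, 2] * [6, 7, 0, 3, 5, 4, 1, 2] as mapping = [0→4, 1→7, 2→6, 3→5, 4→2, 5→3, 6→1, 7→0] 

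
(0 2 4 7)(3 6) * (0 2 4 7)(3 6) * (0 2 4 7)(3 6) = (0 7 4 2)(3 6)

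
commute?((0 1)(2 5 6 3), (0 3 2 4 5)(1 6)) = no:(0 1)(2 5 6 3)*(0 3 2 4 5)(1 6) = (0 6 2)(1 3 4 5), (0 3 2 4 5)(1 6)*(0 1)(2 5 6 3) = (0 2 4 6)(1 3 5)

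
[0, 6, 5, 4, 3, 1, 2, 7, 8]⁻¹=[0, 5, 6, 4, 3, 2, 1, 7, 8]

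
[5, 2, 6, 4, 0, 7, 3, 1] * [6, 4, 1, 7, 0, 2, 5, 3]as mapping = [0→2, 1→1, 2→5, 3→0, 4→6, 5→3, 6→7, 7→4]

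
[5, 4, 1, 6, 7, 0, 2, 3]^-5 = [5, 4, 1, 6, 7, 0, 2, 3]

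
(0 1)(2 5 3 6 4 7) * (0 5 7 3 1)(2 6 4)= (1 5)(2 7 6)(3 4)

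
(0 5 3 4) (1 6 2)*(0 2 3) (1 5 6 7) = (0 6 3 4 2 5) (1 7) 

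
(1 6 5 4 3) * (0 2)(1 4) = (0 2)(1 6 5)(3 4)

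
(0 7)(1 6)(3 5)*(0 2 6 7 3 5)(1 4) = (0 3)(1 7 2 6 4)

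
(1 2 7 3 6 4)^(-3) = (1 3)(2 6)(4 7)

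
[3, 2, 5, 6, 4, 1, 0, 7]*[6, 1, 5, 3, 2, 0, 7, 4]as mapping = [0→3, 1→5, 2→0, 3→7, 4→2, 5→1, 6→6, 7→4]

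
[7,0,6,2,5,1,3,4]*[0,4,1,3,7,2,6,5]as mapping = [0→5,1→0,2→6,3→1,4→2,5→4,6→3,7→7]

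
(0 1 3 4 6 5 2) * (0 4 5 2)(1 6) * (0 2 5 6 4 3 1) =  (0 4)(2 3 6 5)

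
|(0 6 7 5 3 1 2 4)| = 8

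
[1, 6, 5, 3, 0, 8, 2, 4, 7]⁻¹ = [4, 0, 6, 3, 7, 2, 1, 8, 5]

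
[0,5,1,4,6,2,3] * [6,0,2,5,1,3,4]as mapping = [0→6,1→3,2→0,3→1,4→4,5→2,6→5]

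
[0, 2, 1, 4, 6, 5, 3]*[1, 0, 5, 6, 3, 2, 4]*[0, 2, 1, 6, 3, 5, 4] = [2, 5, 0, 6, 3, 1, 4]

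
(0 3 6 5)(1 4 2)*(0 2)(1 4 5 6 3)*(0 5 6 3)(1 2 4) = (0 2 1 6 3)(4 5)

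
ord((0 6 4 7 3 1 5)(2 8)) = 14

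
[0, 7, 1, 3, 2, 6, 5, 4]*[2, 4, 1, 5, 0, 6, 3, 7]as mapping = [0→2, 1→7, 2→4, 3→5, 4→1, 5→3, 6→6, 7→0]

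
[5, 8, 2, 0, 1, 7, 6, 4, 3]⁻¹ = [3, 4, 2, 8, 7, 0, 6, 5, 1]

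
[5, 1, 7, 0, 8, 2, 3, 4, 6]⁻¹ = [3, 1, 5, 6, 7, 0, 8, 2, 4]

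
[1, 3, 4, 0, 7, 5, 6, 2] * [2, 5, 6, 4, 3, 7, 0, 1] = [5, 4, 3, 2, 1, 7, 0, 6]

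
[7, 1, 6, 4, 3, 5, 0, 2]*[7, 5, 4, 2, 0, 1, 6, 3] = [3, 5, 6, 0, 2, 1, 7, 4]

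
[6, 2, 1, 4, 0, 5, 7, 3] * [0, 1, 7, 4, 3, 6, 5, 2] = [5, 7, 1, 3, 0, 6, 2, 4]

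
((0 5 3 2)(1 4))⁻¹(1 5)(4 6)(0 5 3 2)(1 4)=(1 6)(3 4)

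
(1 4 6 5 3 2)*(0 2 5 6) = (0 2 1 4)(3 5)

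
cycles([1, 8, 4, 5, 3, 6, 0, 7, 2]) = (0 1 8 2 4 3 5 6)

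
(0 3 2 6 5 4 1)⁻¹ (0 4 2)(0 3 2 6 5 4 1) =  (1 6 3)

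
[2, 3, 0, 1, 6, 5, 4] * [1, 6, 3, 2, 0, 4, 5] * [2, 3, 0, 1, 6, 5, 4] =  [1, 0, 3, 4, 5, 6, 2] 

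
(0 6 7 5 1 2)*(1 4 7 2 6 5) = (0 5 4 7 1 6 2)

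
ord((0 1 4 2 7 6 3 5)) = 8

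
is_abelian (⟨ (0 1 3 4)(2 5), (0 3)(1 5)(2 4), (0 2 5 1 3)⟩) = no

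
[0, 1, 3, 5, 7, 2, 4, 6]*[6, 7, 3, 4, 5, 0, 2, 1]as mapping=[0→6, 1→7, 2→4, 3→0, 4→1, 5→3, 6→5, 7→2]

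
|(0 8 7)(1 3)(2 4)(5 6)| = 6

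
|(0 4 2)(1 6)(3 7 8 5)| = 12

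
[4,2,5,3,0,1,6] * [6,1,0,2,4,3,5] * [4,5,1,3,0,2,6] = [0,4,3,1,6,5,2]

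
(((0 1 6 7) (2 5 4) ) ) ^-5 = (0 7 6 1) (2 5 4) 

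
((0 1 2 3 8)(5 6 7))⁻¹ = (0 8 3 2 1)(5 7 6)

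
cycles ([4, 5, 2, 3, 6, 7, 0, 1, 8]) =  (0 4 6)(1 5 7)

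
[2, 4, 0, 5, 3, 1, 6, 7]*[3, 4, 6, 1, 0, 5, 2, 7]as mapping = [0→6, 1→0, 2→3, 3→5, 4→1, 5→4, 6→2, 7→7]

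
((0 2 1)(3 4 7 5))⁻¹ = (0 1 2)(3 5 7 4)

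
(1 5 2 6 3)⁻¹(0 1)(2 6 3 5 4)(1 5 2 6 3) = (0 5)(1 2 4 6 3)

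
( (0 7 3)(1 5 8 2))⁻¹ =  (0 3 7)(1 2 8 5)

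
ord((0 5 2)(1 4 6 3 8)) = 15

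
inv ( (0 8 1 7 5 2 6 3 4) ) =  (0 4 3 6 2 5 7 1 8) 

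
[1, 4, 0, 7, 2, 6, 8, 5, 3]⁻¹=[2, 0, 4, 8, 1, 7, 5, 3, 6]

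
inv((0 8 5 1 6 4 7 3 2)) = (0 2 3 7 4 6 1 5 8)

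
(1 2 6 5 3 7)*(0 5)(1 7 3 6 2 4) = (0 5 6)(1 4)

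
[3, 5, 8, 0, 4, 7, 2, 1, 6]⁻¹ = [3, 7, 6, 0, 4, 1, 8, 5, 2]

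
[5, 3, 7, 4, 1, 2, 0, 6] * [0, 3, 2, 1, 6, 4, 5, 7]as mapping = [0→4, 1→1, 2→7, 3→6, 4→3, 5→2, 6→0, 7→5]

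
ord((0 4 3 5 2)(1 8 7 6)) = 20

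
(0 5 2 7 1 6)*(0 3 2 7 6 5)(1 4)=(1 5 7 4)(2 6 3)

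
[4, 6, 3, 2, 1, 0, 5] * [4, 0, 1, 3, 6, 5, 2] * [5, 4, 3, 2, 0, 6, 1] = [1, 3, 2, 4, 5, 0, 6]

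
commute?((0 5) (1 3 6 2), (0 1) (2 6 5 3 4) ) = no:(0 5) (1 3 6 2)*(0 1) (2 6 5 3 4) = (0 3 5 1 4 2), (0 1) (2 6 5 3 4)*(0 5) (1 3 6 2) = (0 3 4 1 5 6) 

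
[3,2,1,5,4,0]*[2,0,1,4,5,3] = [4,1,0,3,5,2]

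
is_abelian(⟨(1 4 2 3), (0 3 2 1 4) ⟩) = no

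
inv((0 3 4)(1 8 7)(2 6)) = (0 4 3)(1 7 8)(2 6)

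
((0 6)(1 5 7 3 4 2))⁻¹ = (0 6)(1 2 4 3 7 5)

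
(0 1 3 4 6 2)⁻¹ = (0 2 6 4 3 1)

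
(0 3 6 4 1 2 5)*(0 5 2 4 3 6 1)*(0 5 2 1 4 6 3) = (0 3 4 5 2 1 6) 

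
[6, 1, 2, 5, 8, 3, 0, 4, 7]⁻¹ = [6, 1, 2, 5, 7, 3, 0, 8, 4]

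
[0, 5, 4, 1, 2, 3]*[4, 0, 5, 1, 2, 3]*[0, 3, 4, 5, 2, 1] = [2, 5, 4, 0, 1, 3]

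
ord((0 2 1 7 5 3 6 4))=8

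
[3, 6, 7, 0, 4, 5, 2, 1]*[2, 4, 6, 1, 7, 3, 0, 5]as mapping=[0→1, 1→0, 2→5, 3→2, 4→7, 5→3, 6→6, 7→4]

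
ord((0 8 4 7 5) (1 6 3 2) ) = 20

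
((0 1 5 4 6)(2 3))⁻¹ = (0 6 4 5 1)(2 3)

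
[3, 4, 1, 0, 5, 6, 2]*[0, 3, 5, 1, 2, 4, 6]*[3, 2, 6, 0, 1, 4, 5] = [2, 6, 0, 3, 1, 5, 4]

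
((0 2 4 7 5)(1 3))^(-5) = (1 3)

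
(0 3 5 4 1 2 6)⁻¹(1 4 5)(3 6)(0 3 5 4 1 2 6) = (0 5)(1 4 2)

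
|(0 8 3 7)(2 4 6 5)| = 4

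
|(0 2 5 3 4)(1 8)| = 10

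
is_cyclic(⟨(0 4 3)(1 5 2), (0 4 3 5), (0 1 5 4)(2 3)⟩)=no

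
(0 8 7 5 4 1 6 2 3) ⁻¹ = (0 3 2 6 1 4 5 7 8) 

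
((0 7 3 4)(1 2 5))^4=(1 2 5)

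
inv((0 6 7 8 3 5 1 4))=(0 4 1 5 3 8 7 6)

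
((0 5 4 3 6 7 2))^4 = (0 6 5 7 4 2 3)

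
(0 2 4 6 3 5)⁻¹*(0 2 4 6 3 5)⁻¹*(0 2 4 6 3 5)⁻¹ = (0 6)(2 3)(4 5)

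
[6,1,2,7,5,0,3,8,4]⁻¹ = [5,1,2,6,8,4,0,3,7]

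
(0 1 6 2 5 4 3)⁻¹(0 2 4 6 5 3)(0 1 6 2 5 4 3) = (0 1 5 3 2 4)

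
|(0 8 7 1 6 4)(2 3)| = 6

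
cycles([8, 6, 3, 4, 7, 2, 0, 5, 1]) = (0 8 1 6)(2 3 4 7 5)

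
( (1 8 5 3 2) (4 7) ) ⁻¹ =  (1 2 3 5 8) (4 7) 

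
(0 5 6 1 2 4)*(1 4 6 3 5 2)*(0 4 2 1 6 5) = (0 1 6 2 5 3)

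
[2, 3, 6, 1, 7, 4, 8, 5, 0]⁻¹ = [8, 3, 0, 1, 5, 7, 2, 4, 6]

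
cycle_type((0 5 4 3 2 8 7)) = 7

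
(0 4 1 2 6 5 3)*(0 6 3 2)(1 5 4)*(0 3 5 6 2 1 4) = (0 4 6)(1 3 2 5)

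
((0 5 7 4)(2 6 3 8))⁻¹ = (0 4 7 5)(2 8 3 6)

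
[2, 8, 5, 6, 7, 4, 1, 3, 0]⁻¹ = [8, 6, 0, 7, 5, 2, 3, 4, 1]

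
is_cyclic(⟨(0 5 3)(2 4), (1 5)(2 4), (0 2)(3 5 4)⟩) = no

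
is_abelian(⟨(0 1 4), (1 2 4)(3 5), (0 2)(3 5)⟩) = no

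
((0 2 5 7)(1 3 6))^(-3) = (0 2 5 7)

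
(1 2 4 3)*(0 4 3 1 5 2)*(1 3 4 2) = (0 2 4 3 5 1) 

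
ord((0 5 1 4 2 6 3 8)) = 8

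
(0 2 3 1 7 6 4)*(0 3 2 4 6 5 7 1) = (0 4 3)(5 7)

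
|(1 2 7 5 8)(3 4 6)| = 15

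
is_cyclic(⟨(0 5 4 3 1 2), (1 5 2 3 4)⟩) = no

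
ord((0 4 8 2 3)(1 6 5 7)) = 20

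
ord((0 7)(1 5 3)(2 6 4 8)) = 12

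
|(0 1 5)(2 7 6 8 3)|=15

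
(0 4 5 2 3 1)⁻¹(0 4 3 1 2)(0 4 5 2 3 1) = (0 3 4 5 1)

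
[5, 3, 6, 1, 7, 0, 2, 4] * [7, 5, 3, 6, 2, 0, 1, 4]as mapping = [0→0, 1→6, 2→1, 3→5, 4→4, 5→7, 6→3, 7→2]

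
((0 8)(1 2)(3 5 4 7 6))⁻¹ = (0 8)(1 2)(3 6 7 4 5)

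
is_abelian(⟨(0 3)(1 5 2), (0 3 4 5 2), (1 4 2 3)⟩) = no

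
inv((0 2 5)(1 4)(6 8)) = (0 5 2)(1 4)(6 8)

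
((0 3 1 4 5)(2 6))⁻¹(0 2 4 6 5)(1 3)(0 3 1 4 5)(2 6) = (0 3 6 5 2)(1 4)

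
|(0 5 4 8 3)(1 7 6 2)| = 20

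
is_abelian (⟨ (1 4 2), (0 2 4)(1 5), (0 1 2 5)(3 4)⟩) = no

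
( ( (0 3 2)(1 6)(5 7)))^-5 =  (0 3 2)(1 6)(5 7)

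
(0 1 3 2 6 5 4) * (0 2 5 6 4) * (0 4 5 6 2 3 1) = (2 5 4 3 6)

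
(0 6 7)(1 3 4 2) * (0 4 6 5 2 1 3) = (0 5 2 3 6 7 4 1)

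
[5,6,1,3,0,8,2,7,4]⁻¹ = [4,2,6,3,8,0,1,7,5]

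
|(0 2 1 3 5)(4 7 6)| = 15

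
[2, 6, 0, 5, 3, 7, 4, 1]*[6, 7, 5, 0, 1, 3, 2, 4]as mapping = [0→5, 1→2, 2→6, 3→3, 4→0, 5→4, 6→1, 7→7]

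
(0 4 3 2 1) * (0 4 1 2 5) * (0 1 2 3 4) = (0 2 3 5 1)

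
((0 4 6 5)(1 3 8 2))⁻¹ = (0 5 6 4)(1 2 8 3)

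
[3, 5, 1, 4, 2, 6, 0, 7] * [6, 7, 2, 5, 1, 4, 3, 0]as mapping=[0→5, 1→4, 2→7, 3→1, 4→2, 5→3, 6→6, 7→0]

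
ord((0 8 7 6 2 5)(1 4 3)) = 6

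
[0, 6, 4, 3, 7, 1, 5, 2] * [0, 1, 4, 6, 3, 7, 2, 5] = [0, 2, 3, 6, 5, 1, 7, 4]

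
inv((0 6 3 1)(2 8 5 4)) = (0 1 3 6)(2 4 5 8)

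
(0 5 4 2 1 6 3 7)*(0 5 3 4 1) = (0 3 7 5 1 6 4 2)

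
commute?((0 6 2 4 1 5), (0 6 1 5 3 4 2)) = no:(0 6 2 4 1 5)*(0 6 1 5 3 4 2) = (0 1 3 4 5 6), (0 6 1 5 3 4 2)*(0 6 2 4 1 5) = (0 2 6 5 3 1)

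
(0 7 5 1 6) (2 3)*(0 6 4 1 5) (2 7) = (0 2 3 7) (1 4) 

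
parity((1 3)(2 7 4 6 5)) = odd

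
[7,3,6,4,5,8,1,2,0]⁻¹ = [8,6,7,1,3,4,2,0,5]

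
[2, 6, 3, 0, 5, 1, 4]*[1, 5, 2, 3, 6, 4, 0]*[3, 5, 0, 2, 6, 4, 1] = [0, 3, 2, 5, 6, 4, 1] 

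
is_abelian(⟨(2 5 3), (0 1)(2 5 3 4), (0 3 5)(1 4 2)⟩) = no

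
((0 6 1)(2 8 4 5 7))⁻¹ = (0 1 6)(2 7 5 4 8)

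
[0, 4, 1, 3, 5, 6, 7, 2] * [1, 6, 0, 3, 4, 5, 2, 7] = [1, 4, 6, 3, 5, 2, 7, 0]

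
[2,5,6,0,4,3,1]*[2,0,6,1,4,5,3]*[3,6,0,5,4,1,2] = [2,1,5,0,4,6,3]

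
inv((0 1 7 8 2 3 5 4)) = (0 4 5 3 2 8 7 1)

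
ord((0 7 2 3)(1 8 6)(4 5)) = 12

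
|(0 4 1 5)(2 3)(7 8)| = 4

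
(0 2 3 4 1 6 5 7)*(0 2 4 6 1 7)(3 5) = (0 4 7 2 5)(3 6)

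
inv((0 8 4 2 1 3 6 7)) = (0 7 6 3 1 2 4 8)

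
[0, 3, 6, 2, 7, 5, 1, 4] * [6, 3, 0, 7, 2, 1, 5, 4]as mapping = [0→6, 1→7, 2→5, 3→0, 4→4, 5→1, 6→3, 7→2]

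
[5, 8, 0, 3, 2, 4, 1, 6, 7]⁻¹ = [2, 6, 4, 3, 5, 0, 7, 8, 1]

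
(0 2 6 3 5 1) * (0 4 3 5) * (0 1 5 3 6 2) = (1 4 6 3)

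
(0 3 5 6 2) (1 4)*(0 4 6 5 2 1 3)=(1 6) (2 4 3) 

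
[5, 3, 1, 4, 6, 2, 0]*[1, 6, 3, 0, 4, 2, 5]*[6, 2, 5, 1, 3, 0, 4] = [5, 6, 4, 3, 0, 1, 2]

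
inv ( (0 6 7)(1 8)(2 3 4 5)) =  (0 7 6)(1 8)(2 5 4 3)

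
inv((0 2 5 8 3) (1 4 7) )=(0 3 8 5 2) (1 7 4) 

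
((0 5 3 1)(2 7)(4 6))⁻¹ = (0 1 3 5)(2 7)(4 6)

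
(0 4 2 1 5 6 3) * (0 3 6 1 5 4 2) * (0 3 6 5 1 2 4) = (0 4 3 6 5 2 1) 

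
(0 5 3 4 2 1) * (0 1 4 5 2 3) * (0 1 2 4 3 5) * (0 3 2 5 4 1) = (0 1 5)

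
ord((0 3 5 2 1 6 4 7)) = 8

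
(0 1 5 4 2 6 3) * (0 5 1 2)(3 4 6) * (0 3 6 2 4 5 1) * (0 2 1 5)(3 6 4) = (0 3 5 1 2 4 6)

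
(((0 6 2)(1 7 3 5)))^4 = (0 6 2)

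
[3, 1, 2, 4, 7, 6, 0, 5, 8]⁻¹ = [6, 1, 2, 0, 3, 7, 5, 4, 8]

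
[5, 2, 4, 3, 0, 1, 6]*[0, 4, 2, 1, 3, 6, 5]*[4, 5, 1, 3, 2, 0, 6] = [6, 1, 3, 5, 4, 2, 0]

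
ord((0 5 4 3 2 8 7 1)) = 8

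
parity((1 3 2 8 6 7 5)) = even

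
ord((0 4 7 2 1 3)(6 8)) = 6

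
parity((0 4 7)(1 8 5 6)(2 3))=even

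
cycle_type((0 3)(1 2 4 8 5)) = 2.5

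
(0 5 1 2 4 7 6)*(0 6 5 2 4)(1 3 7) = (0 2)(1 4)(3 7 5)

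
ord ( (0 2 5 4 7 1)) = 6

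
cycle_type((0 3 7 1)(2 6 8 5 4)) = 4.5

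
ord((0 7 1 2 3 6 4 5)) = 8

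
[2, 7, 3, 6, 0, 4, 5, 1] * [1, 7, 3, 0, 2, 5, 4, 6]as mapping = [0→3, 1→6, 2→0, 3→4, 4→1, 5→2, 6→5, 7→7]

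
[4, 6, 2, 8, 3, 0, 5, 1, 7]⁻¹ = [5, 7, 2, 4, 0, 6, 1, 8, 3]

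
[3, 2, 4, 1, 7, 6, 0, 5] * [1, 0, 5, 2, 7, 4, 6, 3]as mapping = [0→2, 1→5, 2→7, 3→0, 4→3, 5→6, 6→1, 7→4]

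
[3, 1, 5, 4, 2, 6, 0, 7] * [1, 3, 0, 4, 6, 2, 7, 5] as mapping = [0→4, 1→3, 2→2, 3→6, 4→0, 5→7, 6→1, 7→5] 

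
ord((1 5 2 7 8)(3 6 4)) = 15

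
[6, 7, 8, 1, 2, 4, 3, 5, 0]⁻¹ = [8, 3, 4, 6, 5, 7, 0, 1, 2]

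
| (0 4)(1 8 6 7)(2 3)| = 4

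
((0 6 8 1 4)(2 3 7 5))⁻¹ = (0 4 1 8 6)(2 5 7 3)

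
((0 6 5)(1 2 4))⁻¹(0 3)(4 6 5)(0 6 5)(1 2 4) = (0 1 5)(3 6)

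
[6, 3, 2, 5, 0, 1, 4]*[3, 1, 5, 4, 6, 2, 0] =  [0, 4, 5, 2, 3, 1, 6]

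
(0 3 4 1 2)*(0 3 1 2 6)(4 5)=(0 1 6)(2 3 5 4)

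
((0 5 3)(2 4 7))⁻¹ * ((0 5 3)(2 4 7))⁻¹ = (0 5 3)(2 4 7)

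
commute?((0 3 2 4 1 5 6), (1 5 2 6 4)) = no:(0 3 2 4 1 5 6)*(1 5 2 6 4) = (0 3 6)(1 2)(4 5), (1 5 2 6 4)*(0 3 2 4 1 5 6) = (0 3 2)(1 6)(4 5)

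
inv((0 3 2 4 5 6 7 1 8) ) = (0 8 1 7 6 5 4 2 3) 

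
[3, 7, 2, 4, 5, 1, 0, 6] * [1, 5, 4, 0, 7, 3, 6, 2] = [0, 2, 4, 7, 3, 5, 1, 6]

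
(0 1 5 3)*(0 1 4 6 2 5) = (0 4 6 2 5 3 1)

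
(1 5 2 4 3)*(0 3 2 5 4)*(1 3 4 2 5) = (0 4 5 1 2)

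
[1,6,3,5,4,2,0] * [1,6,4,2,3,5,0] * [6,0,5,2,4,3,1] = [1,6,5,3,2,4,0]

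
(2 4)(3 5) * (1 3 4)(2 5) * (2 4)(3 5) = (1 5 2)(3 4)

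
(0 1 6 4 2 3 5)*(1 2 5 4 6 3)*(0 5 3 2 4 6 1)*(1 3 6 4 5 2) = (0 5 2)(3 4 6)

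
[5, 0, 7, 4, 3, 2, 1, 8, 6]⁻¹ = [1, 6, 5, 4, 3, 0, 8, 2, 7]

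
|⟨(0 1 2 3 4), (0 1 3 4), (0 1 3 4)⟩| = 120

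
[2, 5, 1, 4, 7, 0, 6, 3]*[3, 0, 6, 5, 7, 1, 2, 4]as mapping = [0→6, 1→1, 2→0, 3→7, 4→4, 5→3, 6→2, 7→5]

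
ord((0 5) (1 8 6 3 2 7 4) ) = 14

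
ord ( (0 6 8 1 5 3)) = 6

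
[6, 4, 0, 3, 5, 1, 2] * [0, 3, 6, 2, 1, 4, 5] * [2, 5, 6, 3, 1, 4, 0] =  [4, 5, 2, 6, 1, 3, 0]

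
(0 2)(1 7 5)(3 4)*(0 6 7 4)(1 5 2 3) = (0 3)(1 4)(2 6 7)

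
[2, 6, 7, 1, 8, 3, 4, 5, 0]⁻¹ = [8, 3, 0, 5, 6, 7, 1, 2, 4]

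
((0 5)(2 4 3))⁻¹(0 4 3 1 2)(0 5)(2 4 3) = (1 4 5 3 2)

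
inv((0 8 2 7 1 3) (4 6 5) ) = (0 3 1 7 2 8) (4 5 6) 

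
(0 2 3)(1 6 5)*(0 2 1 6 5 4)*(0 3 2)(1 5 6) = (0 5 1 6 4 3)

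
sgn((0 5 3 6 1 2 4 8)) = -1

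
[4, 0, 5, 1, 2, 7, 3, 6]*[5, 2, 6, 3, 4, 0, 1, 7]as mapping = [0→4, 1→5, 2→0, 3→2, 4→6, 5→7, 6→3, 7→1]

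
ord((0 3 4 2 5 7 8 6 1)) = 9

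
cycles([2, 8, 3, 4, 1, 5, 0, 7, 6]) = (0 2 3 4 1 8 6)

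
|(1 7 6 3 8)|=5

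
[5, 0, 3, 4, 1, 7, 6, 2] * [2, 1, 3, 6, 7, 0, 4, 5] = [0, 2, 6, 7, 1, 5, 4, 3]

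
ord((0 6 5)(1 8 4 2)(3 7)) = 12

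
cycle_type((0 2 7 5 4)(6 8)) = 2.5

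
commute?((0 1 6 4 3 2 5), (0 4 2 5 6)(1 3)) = no:(0 1 6 4 3 2 5)*(0 4 2 5 6)(1 3) = (0 3 5 4 1)(2 6), (0 4 2 5 6)(1 3)*(0 1 6 4 3 2 5) = (0 3 6 1 2)(4 5)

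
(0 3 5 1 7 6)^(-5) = (0 3 5 1 7 6)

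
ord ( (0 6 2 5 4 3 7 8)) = 8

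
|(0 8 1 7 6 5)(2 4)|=6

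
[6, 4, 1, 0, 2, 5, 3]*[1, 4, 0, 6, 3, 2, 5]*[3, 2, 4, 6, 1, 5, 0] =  [5, 6, 1, 2, 3, 4, 0]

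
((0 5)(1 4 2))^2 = (1 2 4)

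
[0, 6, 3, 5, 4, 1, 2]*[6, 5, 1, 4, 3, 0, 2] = [6, 2, 4, 0, 3, 5, 1]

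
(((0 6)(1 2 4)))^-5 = (0 6)(1 2 4)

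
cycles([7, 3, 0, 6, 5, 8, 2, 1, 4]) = (0 7 1 3 6 2)(4 5 8)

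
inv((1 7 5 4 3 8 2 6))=(1 6 2 8 3 4 5 7)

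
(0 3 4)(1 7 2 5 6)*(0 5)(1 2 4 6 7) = (0 3 6 2)(4 5 7)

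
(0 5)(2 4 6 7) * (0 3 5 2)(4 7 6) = (0 2 7)(3 5)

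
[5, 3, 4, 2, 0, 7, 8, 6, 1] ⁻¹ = [4, 8, 3, 1, 2, 0, 7, 5, 6] 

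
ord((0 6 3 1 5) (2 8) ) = 10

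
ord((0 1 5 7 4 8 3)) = 7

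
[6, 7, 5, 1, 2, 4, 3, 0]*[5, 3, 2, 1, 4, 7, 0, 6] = [0, 6, 7, 3, 2, 4, 1, 5]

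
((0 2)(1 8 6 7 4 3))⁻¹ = (0 2)(1 3 4 7 6 8)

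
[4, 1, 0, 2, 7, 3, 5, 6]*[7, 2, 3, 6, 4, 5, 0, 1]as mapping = [0→4, 1→2, 2→7, 3→3, 4→1, 5→6, 6→5, 7→0]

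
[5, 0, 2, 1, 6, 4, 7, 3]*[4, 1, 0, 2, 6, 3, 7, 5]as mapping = [0→3, 1→4, 2→0, 3→1, 4→7, 5→6, 6→5, 7→2]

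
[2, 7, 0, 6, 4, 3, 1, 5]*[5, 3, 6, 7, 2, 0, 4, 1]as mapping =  [0→6, 1→1, 2→5, 3→4, 4→2, 5→7, 6→3, 7→0]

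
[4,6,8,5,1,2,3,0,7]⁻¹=[7,4,5,6,0,3,1,8,2]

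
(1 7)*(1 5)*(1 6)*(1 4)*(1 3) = (1 7 5 6 4 3)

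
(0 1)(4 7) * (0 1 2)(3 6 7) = (0 2)(3 6 7 4)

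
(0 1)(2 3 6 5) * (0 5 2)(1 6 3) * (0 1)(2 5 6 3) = (0 3 2)(1 6 5)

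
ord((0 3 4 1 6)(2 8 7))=15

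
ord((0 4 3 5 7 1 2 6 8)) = 9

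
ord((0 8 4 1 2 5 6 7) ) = 8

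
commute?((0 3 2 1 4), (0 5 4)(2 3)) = no:(0 3 2 1 4) * (0 5 4)(2 3) = (0 2 1)(4 5), (0 5 4)(2 3) * (0 3 2 1 4) = (0 5)(1 4 3)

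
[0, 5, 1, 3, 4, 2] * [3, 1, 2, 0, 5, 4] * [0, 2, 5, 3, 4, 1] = [3, 4, 2, 0, 1, 5]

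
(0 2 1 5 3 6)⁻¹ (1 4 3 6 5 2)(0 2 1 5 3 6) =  (0 3 1 5 4 6)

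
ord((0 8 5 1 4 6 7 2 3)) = 9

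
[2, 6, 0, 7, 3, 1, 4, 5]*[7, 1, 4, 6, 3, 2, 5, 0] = [4, 5, 7, 0, 6, 1, 3, 2]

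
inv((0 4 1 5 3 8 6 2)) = (0 2 6 8 3 5 1 4)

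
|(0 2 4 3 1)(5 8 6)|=15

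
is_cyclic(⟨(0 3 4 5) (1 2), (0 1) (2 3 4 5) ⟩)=no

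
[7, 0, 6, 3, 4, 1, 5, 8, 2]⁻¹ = [1, 5, 8, 3, 4, 6, 2, 0, 7]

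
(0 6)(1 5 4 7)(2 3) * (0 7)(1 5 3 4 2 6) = (0 1 3 6 7 5 2 4)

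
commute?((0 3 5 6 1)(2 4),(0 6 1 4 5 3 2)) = no:(0 3 5 6 1)(2 4)*(0 6 1 4 5 3 2) = (0 2 5 1 6 4),(0 6 1 4 5 3 2)*(0 3 5 6 1)(2 4) = (0 1 2 3 4 6)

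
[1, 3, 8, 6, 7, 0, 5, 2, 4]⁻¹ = [5, 0, 7, 1, 8, 6, 3, 4, 2]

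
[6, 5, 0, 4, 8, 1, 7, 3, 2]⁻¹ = [2, 5, 8, 7, 3, 1, 0, 6, 4]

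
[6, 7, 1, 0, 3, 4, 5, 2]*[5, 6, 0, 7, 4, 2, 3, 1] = [3, 1, 6, 5, 7, 4, 2, 0] 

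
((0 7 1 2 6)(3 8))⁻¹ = (0 6 2 1 7)(3 8)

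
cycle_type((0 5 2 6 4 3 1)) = 7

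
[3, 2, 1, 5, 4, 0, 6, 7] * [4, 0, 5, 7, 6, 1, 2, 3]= [7, 5, 0, 1, 6, 4, 2, 3]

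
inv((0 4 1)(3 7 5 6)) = (0 1 4)(3 6 5 7)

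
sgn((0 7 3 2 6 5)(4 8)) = 1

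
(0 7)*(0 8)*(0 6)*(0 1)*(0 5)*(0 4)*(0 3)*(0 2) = (0 7 8 6 1 5 4 3 2) 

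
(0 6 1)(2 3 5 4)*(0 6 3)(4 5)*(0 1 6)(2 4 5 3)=(0 2 1)(3 5)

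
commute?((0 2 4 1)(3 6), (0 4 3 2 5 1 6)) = no:(0 2 4 1)(3 6) * (0 4 3 2 5 1 6) = (0 5 1 4 6 2 3), (0 4 3 2 5 1 6) * (0 2 4 1)(3 6) = (0 1 3 4 6 2 5)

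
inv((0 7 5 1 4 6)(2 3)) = (0 6 4 1 5 7)(2 3)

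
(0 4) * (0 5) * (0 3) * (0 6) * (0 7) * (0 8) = (0 4 5 3 6 7 8)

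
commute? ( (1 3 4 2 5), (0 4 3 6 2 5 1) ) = no: (1 3 4 2 5) * (0 4 3 6 2 5 1) = (0 4 5) (1 6 2), (0 4 3 6 2 5 1) * (1 3 4 2 5) = (0 2 1) (3 6 5) 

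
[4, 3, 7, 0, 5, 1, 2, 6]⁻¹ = [3, 5, 6, 1, 0, 4, 7, 2]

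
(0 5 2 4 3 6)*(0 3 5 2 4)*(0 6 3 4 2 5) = (0 5 2 6 4)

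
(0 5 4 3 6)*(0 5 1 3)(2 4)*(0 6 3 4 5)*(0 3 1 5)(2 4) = (0 5 4 6 3 1 2)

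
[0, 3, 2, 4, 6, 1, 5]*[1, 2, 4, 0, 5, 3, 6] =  [1, 0, 4, 5, 6, 2, 3]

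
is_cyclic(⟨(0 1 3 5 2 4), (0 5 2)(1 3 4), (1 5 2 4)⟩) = no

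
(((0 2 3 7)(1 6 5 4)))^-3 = (0 2 3 7)(1 6 5 4)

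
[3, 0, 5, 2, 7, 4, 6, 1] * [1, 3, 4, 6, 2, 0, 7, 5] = [6, 1, 0, 4, 5, 2, 7, 3]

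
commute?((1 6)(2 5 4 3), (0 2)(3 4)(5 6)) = no:(1 6)(2 5 4 3)*(0 2)(3 4)(5 6) = (0 2 6 1 5 3), (0 2)(3 4)(5 6)*(1 6)(2 5 4 3) = (0 5 1 6 4 2)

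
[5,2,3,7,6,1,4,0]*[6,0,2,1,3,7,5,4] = [7,2,1,4,5,0,3,6]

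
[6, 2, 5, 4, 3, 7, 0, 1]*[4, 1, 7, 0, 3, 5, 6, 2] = [6, 7, 5, 3, 0, 2, 4, 1]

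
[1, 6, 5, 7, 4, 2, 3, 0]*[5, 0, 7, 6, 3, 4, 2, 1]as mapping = [0→0, 1→2, 2→4, 3→1, 4→3, 5→7, 6→6, 7→5]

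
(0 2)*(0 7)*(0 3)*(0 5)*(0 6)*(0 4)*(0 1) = (0 2 7 3 5 6 4 1)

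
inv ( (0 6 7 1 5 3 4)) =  (0 4 3 5 1 7 6)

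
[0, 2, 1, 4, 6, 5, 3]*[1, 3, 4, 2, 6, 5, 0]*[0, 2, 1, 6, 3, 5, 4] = [2, 3, 6, 4, 0, 5, 1]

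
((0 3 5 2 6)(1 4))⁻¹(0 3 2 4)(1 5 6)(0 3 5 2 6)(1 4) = (0 4 2)(1 3 5 6)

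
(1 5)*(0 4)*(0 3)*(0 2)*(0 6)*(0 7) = (0 4 3 2 6 7)(1 5)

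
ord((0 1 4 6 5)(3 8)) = 10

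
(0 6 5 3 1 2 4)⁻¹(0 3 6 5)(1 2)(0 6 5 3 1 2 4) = (1 5 3 6)(2 4)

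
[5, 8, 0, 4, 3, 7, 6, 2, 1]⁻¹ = [2, 8, 7, 4, 3, 0, 6, 5, 1]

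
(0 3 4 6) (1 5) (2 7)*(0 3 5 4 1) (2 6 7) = (0 5) (1 4 7 6 3) 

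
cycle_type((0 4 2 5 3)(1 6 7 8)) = 4.5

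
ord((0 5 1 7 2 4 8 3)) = 8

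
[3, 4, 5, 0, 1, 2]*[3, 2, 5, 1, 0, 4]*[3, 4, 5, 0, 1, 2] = [4, 3, 1, 0, 5, 2]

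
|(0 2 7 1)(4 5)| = 4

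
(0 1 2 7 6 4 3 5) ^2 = (0 2 6 3) (1 7 4 5) 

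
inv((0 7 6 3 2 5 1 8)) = (0 8 1 5 2 3 6 7)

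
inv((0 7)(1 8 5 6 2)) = (0 7)(1 2 6 5 8)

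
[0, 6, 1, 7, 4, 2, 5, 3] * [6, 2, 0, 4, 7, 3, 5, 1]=[6, 5, 2, 1, 7, 0, 3, 4]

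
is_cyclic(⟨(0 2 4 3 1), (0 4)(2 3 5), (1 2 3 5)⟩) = no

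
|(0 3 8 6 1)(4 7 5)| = 15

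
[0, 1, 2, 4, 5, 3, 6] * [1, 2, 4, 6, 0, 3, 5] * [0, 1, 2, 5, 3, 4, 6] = [1, 2, 3, 0, 5, 6, 4]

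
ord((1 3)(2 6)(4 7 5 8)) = 4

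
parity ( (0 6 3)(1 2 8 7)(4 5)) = even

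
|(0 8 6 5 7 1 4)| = 7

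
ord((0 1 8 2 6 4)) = 6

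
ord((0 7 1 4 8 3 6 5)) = 8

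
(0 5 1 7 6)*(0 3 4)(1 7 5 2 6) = (0 2 6 3 4)(1 5 7)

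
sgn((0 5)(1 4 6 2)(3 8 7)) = 1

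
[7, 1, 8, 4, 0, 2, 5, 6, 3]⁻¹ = [4, 1, 5, 8, 3, 6, 7, 0, 2]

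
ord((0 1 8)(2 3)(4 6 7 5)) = 12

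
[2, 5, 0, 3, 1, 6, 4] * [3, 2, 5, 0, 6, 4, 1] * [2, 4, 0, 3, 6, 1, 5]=[1, 6, 3, 2, 0, 4, 5]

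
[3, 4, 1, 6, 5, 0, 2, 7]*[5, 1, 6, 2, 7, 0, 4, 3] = [2, 7, 1, 4, 0, 5, 6, 3]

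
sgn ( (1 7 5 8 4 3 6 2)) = -1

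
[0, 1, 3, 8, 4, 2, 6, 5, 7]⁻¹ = [0, 1, 5, 2, 4, 7, 6, 8, 3]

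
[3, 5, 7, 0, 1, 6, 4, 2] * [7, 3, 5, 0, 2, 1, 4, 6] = [0, 1, 6, 7, 3, 4, 2, 5]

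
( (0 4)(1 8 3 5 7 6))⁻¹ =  (0 4)(1 6 7 5 3 8)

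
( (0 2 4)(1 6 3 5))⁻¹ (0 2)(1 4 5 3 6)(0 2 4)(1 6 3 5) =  (0 1 5 3 6)(2 4)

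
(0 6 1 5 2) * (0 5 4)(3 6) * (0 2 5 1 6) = (0 3)(1 4 2)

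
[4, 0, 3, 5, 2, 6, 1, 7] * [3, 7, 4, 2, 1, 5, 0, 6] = [1, 3, 2, 5, 4, 0, 7, 6]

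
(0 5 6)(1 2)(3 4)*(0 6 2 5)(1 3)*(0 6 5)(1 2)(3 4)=(0 6 5 1)(2 4)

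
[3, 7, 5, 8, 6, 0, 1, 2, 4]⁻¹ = [5, 6, 7, 0, 8, 2, 4, 1, 3]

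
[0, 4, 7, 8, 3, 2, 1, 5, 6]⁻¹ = [0, 6, 5, 4, 1, 7, 8, 2, 3]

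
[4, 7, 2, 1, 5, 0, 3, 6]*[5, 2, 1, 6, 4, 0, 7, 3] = [4, 3, 1, 2, 0, 5, 6, 7] 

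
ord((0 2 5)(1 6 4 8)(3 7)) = 12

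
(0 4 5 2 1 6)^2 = (0 5 1)(2 6 4)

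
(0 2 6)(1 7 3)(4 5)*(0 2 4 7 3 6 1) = (0 4 5 7 6 2 1 3)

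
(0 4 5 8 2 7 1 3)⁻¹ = (0 3 1 7 2 8 5 4)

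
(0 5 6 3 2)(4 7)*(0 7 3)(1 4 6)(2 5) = (0 2 7 6)(1 4 3 5)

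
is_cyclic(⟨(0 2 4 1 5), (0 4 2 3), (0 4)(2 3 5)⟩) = no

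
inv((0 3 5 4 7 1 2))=(0 2 1 7 4 5 3)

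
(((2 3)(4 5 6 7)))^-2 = (4 6)(5 7)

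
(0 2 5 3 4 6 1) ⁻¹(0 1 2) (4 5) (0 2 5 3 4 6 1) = (0 5 2) (3 6) 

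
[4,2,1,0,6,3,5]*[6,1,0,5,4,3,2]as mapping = [0→4,1→0,2→1,3→6,4→2,5→5,6→3]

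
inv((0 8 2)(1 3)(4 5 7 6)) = (0 2 8)(1 3)(4 6 7 5)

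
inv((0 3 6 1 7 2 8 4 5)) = (0 5 4 8 2 7 1 6 3)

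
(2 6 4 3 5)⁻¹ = (2 5 3 4 6)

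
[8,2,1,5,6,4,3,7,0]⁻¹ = [8,2,1,6,5,3,4,7,0]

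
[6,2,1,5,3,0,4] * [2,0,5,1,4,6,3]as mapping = [0→3,1→5,2→0,3→6,4→1,5→2,6→4]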